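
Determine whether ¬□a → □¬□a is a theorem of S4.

Tableau for the negation ¬(¬□a → □¬□a):
1. ¬(¬□a → □¬□a), w0
2. ¬□a, w0
3. ¬□¬□a, w0
4. ¬a, w1
5. □a, w2
6. a, w2
Accessibility: w0Rw0, w0Rw1, w0Rw2, w1Rw1, w2Rw2
The negation has an open branch (countermodel exists).

No, not valid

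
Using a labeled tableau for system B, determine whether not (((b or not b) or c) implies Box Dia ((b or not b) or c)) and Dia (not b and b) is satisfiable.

1. not (((b or not b) or c) implies Box Dia ((b or not b) or c)) and Dia (not b and b), 0
2. not (((b or not b) or c) implies Box Dia ((b or not b) or c)), 0
3. Dia (not b and b), 0
4. (b or not b) or c, 0
5. not Box Dia ((b or not b) or c), 0
6. b or not b, 0
7. not b, 0
8. not b and b, 1
9. not b, 1
10. b, 1
Accessibility: 0R0, 0R1, 1R0, 1R1
Branch closes: b and not b both at 1.
Every branch closes; the branch above is one of them.

No, unsatisfiable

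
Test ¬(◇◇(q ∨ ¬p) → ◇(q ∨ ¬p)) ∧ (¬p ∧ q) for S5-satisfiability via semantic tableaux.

1. ¬(◇◇(q ∨ ¬p) → ◇(q ∨ ¬p)) ∧ (¬p ∧ q), 0
2. ¬(◇◇(q ∨ ¬p) → ◇(q ∨ ¬p)), 0
3. ¬p ∧ q, 0
4. ◇◇(q ∨ ¬p), 0
5. ¬◇(q ∨ ¬p), 0
6. ¬p, 0
7. q, 0
8. ¬(q ∨ ¬p), 0
9. ¬q, 0
10. p, 0
Accessibility: 0R0
Branch closes: q and ¬q both at 0.
Every branch closes; the branch above is one of them.

Unsatisfiable (every branch closes)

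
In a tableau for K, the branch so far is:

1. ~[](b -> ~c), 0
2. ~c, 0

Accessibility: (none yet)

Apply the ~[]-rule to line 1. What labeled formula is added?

a fresh world 1 with 0R1, and ~(b -> ~c) at 1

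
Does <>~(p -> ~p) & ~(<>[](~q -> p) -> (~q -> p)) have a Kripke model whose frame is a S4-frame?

1. <>~(p -> ~p) & ~(<>[](~q -> p) -> (~q -> p)), u
2. <>~(p -> ~p), u
3. ~(<>[](~q -> p) -> (~q -> p)), u
4. <>[](~q -> p), u
5. ~(~q -> p), u
6. ~q, u
7. ~p, u
8. ~(p -> ~p), v
9. p, v
10. [](~q -> p), w
11. ~q -> p, w
12. p, w
Accessibility: uRu, uRv, uRw, vRv, wRw

Yes, satisfiable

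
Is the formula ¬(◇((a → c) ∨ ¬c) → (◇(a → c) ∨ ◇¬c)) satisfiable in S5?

1. ¬(◇((a → c) ∨ ¬c) → (◇(a → c) ∨ ◇¬c)), u
2. ◇((a → c) ∨ ¬c), u
3. ¬(◇(a → c) ∨ ◇¬c), u
4. ¬◇(a → c), u
5. ¬◇¬c, u
6. ¬(a → c), u
7. a, u
8. ¬c, u
9. c, u
Accessibility: uRu
Branch closes: c and ¬c both at u.
(One branch shown.) All branches close.

Unsatisfiable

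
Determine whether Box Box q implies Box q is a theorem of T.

Valid

Tableau for the negation not (Box Box q implies Box q):
1. not (Box Box q implies Box q), u
2. Box Box q, u   [neg-implies-rule on 1]
3. not Box q, u   [neg-implies-rule on 1]
4. Box q, u   [Box-rule on 2 via uRu]
5. q, u   [Box-rule on 4 via uRu]
6. not q, v   [neg-Box-rule on 3: fresh world v, uRv]
7. Box q, v   [Box-rule on 2 via uRv]
8. q, v   [Box-rule on 4 via uRv]
Accessibility: uRu, uRv, vRv
Branch closes: q and not q both at v.
Every branch of the negation's tableau closes; the branch above is one of them.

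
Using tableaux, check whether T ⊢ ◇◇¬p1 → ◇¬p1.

Tableau for the negation ¬(◇◇¬p1 → ◇¬p1):
1. ¬(◇◇¬p1 → ◇¬p1), u
2. ◇◇¬p1, u   [¬→-rule on 1]
3. ¬◇¬p1, u   [¬→-rule on 1]
4. p1, u   [¬◇-rule on 3 via uRu]
5. ◇¬p1, v   [◇-rule on 2: fresh world v, uRv]
6. p1, v   [¬◇-rule on 3 via uRv]
7. ¬p1, w   [◇-rule on 5: fresh world w, vRw]
Accessibility: uRu, uRv, vRv, vRw, wRw
The negation has an open branch (countermodel exists).

No, not valid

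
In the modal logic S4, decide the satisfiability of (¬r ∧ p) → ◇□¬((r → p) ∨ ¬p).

1. (¬r ∧ p) → ◇□¬((r → p) ∨ ¬p), 0
2. ¬(¬r ∧ p), 0
3. ¬p, 0
Accessibility: 0R0

Satisfiable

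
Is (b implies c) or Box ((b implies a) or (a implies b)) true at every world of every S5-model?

Tableau for the negation not ((b implies c) or Box ((b implies a) or (a implies b))):
1. not ((b implies c) or Box ((b implies a) or (a implies b))), w0
2. not (b implies c), w0
3. not Box ((b implies a) or (a implies b)), w0
4. b, w0
5. not c, w0
6. not ((b implies a) or (a implies b)), w1
7. not (b implies a), w1
8. not (a implies b), w1
9. b, w1
10. not a, w1
11. a, w1
12. not b, w1
Accessibility: w0Rw0, w0Rw1, w1Rw0, w1Rw1
Branch closes: a and not a both at w1.
Every branch of the negation's tableau closes; the branch above is one of them.

Valid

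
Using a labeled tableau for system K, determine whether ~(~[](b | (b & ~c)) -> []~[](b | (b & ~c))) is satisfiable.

Yes, satisfiable

1. ~(~[](b | (b & ~c)) -> []~[](b | (b & ~c))), w0
2. ~[](b | (b & ~c)), w0
3. ~[]~[](b | (b & ~c)), w0
4. ~(b | (b & ~c)), w1
5. ~b, w1
6. ~(b & ~c), w1
7. c, w1
8. [](b | (b & ~c)), w2
Accessibility: w0Rw1, w0Rw2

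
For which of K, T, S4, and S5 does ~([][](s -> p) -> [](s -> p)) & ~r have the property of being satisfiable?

T-tableau for the formula:
1. ~([][](s -> p) -> [](s -> p)) & ~r, u
2. ~([][](s -> p) -> [](s -> p)), u
3. ~r, u
4. [][](s -> p), u
5. ~[](s -> p), u
6. [](s -> p), u
7. s -> p, u
8. p, u
9. ~(s -> p), v
10. s, v
11. ~p, v
12. [](s -> p), v
13. s -> p, v
14. p, v
Accessibility: uRu, uRv, vRv
Branch closes: p and ~p both at v.
Every branch closes (one shown): unsatisfiable in T, hence also in S4, S5 (every S4/S5-frame is a T-frame).
K-tableau for the formula:
1. ~([][](s -> p) -> [](s -> p)) & ~r, u
2. ~([][](s -> p) -> [](s -> p)), u
3. ~r, u
4. [][](s -> p), u
5. ~[](s -> p), u
6. ~(s -> p), v
7. s, v
8. ~p, v
9. [](s -> p), v
Accessibility: uRv
Complete open branch: satisfiable in K.

K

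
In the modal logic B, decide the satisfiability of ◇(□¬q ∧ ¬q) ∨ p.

Satisfiable (open branch found)

1. ◇(□¬q ∧ ¬q) ∨ p, u
2. p, u
Accessibility: uRu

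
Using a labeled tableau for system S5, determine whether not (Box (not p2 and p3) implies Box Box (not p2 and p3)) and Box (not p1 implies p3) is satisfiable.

1. not (Box (not p2 and p3) implies Box Box (not p2 and p3)) and Box (not p1 implies p3), 0
2. not (Box (not p2 and p3) implies Box Box (not p2 and p3)), 0   [and-rule on 1]
3. Box (not p1 implies p3), 0   [and-rule on 1]
4. Box (not p2 and p3), 0   [neg-implies-rule on 2]
5. not Box Box (not p2 and p3), 0   [neg-implies-rule on 2]
6. not p1 implies p3, 0   [Box-rule on 3 via 0R0]
7. not p2 and p3, 0   [Box-rule on 4 via 0R0]
8. not p2, 0   [and-rule on 7]
9. p3, 0   [and-rule on 7]
10. not Box (not p2 and p3), 1   [neg-Box-rule on 5: fresh world 1, 0R1]
11. not p1 implies p3, 1   [Box-rule on 3 via 0R1]
12. not p2 and p3, 1   [Box-rule on 4 via 0R1]
13. not p2, 1   [and-rule on 12]
14. p3, 1   [and-rule on 12]
15. not (not p2 and p3), 2   [neg-Box-rule on 10: fresh world 2, 1R2]
16. not p1 implies p3, 2   [Box-rule on 3 via 0R2]
17. not p2 and p3, 2   [Box-rule on 4 via 0R2]
18. not p2, 2   [and-rule on 17]
19. p3, 2   [and-rule on 17]
20. not p3, 2   [neg-and-rule on 15 (branches; this branch)]
Accessibility: 0R0, 0R1, 0R2, 1R0, 1R1, 1R2, 2R0, 2R1, 2R2
Branch closes: p3 and not p3 both at 2.
All branches of the tableau close; one closing branch shown above.

Unsatisfiable (every branch closes)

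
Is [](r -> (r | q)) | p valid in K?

Yes, valid

Tableau for the negation ~([](r -> (r | q)) | p):
1. ~([](r -> (r | q)) | p), 0
2. ~[](r -> (r | q)), 0   [~|-rule on 1]
3. ~p, 0   [~|-rule on 1]
4. ~(r -> (r | q)), 1   [~[]-rule on 2: fresh world 1, 0R1]
5. r, 1   [~->-rule on 4]
6. ~(r | q), 1   [~->-rule on 4]
7. ~r, 1   [~|-rule on 6]
8. ~q, 1   [~|-rule on 6]
Accessibility: 0R1
Branch closes: r and ~r both at 1.
All branches of the negation close; one closing branch shown above.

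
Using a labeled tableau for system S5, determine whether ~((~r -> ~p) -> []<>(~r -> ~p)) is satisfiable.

1. ~((~r -> ~p) -> []<>(~r -> ~p)), u
2. ~r -> ~p, u
3. ~[]<>(~r -> ~p), u
4. ~p, u
5. ~<>(~r -> ~p), v
6. ~(~r -> ~p), u
7. ~r, u
8. p, u
Accessibility: uRu, uRv, vRu, vRv
Branch closes: p and ~p both at u.
Every branch closes; the branch above is one of them.

Unsatisfiable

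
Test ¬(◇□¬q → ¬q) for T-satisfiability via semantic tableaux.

1. ¬(◇□¬q → ¬q), 0
2. ◇□¬q, 0
3. q, 0
4. □¬q, 1
5. ¬q, 1
Accessibility: 0R0, 0R1, 1R1

Yes, satisfiable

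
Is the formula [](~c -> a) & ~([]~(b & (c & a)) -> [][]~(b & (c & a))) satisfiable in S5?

1. [](~c -> a) & ~([]~(b & (c & a)) -> [][]~(b & (c & a))), 0
2. [](~c -> a), 0
3. ~([]~(b & (c & a)) -> [][]~(b & (c & a))), 0
4. []~(b & (c & a)), 0
5. ~[][]~(b & (c & a)), 0
6. ~c -> a, 0
7. ~(b & (c & a)), 0
8. a, 0
9. ~(c & a), 0
10. ~c, 0
11. ~[]~(b & (c & a)), 1
12. ~c -> a, 1
13. ~(b & (c & a)), 1
14. a, 1
15. ~(c & a), 1
16. ~c, 1
17. b & (c & a), 2
18. b, 2
19. c & a, 2
20. c, 2
21. a, 2
22. ~c -> a, 2
23. ~(b & (c & a)), 2
24. ~(c & a), 2
25. ~a, 2
Accessibility: 0R0, 0R1, 0R2, 1R0, 1R1, 1R2, 2R0, 2R1, 2R2
Branch closes: a and ~a both at 2.
All branches of the tableau close; one closing branch shown above.

No, unsatisfiable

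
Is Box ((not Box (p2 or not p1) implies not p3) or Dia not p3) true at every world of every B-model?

Tableau for the negation not Box ((not Box (p2 or not p1) implies not p3) or Dia not p3):
1. not Box ((not Box (p2 or not p1) implies not p3) or Dia not p3), u
2. not ((not Box (p2 or not p1) implies not p3) or Dia not p3), v   [neg-Box-rule on 1: fresh world v, uRv]
3. not (not Box (p2 or not p1) implies not p3), v   [neg-or-rule on 2]
4. not Dia not p3, v   [neg-or-rule on 2]
5. not Box (p2 or not p1), v   [neg-implies-rule on 3]
6. p3, v   [neg-implies-rule on 3]
7. p3, u   [neg-Dia-rule on 4 via vRu]
8. not (p2 or not p1), w   [neg-Box-rule on 5: fresh world w, vRw]
9. not p2, w   [neg-or-rule on 8]
10. p1, w   [neg-or-rule on 8]
11. p3, w   [neg-Dia-rule on 4 via vRw]
Accessibility: uRu, uRv, vRu, vRv, vRw, wRv, wRw
The negation has an open branch (countermodel exists).

Not valid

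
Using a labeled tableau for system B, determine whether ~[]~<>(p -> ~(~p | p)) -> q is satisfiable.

1. ~[]~<>(p -> ~(~p | p)) -> q, u
2. q, u
Accessibility: uRu

Satisfiable (open branch found)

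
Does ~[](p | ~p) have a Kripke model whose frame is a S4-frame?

Unsatisfiable

1. ~[](p | ~p), u
2. ~(p | ~p), v
3. ~p, v
4. p, v
Accessibility: uRu, uRv, vRv
Branch closes: p and ~p both at v.
All branches of the tableau close; one closing branch shown above.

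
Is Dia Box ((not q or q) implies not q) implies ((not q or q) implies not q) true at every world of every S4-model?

Tableau for the negation not (Dia Box ((not q or q) implies not q) implies ((not q or q) implies not q)):
1. not (Dia Box ((not q or q) implies not q) implies ((not q or q) implies not q)), w0
2. Dia Box ((not q or q) implies not q), w0
3. not ((not q or q) implies not q), w0
4. not q or q, w0
5. q, w0
6. Box ((not q or q) implies not q), w1
7. (not q or q) implies not q, w1
8. not q, w1
Accessibility: w0Rw0, w0Rw1, w1Rw1
The negation has an open branch (countermodel exists).

Not valid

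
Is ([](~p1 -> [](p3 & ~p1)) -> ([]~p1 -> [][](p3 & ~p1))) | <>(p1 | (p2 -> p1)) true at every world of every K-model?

Tableau for the negation ~(([](~p1 -> [](p3 & ~p1)) -> ([]~p1 -> [][](p3 & ~p1))) | <>(p1 | (p2 -> p1))):
1. ~(([](~p1 -> [](p3 & ~p1)) -> ([]~p1 -> [][](p3 & ~p1))) | <>(p1 | (p2 -> p1))), u
2. ~([](~p1 -> [](p3 & ~p1)) -> ([]~p1 -> [][](p3 & ~p1))), u   [~|-rule on 1]
3. ~<>(p1 | (p2 -> p1)), u   [~|-rule on 1]
4. [](~p1 -> [](p3 & ~p1)), u   [~->-rule on 2]
5. ~([]~p1 -> [][](p3 & ~p1)), u   [~->-rule on 2]
6. []~p1, u   [~->-rule on 5]
7. ~[][](p3 & ~p1), u   [~->-rule on 5]
8. ~[](p3 & ~p1), v   [~[]-rule on 7: fresh world v, uRv]
9. ~(p1 | (p2 -> p1)), v   [~<>-rule on 3 via uRv]
10. ~p1, v   [~|-rule on 9]
11. ~(p2 -> p1), v   [~|-rule on 9]
12. p2, v   [~->-rule on 11]
13. ~p1 -> [](p3 & ~p1), v   [[]-rule on 4 via uRv]
14. [](p3 & ~p1), v   [->-rule on 13 (branches; this branch)]
15. ~(p3 & ~p1), w   [~[]-rule on 8: fresh world w, vRw]
16. p3 & ~p1, w   [[]-rule on 14 via vRw]
17. p3, w   [&-rule on 16]
18. ~p1, w   [&-rule on 16]
19. p1, w   [~&-rule on 15 (branches; this branch)]
Accessibility: uRv, vRw
Branch closes: p1 and ~p1 both at w.
All branches of the negation close; one closing branch shown above.

Yes, valid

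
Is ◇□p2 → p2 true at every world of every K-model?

Tableau for the negation ¬(◇□p2 → p2):
1. ¬(◇□p2 → p2), u
2. ◇□p2, u
3. ¬p2, u
4. □p2, v
Accessibility: uRv
The negation has an open branch (countermodel exists).

Invalid (countermodel exists)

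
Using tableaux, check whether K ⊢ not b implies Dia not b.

Not valid

Tableau for the negation not (not b implies Dia not b):
1. not (not b implies Dia not b), 0
2. not b, 0
3. not Dia not b, 0
The negation has an open branch (countermodel exists).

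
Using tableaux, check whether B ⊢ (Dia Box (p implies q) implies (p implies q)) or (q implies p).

Tableau for the negation not ((Dia Box (p implies q) implies (p implies q)) or (q implies p)):
1. not ((Dia Box (p implies q) implies (p implies q)) or (q implies p)), u
2. not (Dia Box (p implies q) implies (p implies q)), u
3. not (q implies p), u
4. Dia Box (p implies q), u
5. not (p implies q), u
6. q, u
7. not p, u
8. p, u
9. not q, u
Accessibility: uRu
Branch closes: p and not p both at u.
All branches of the negation close; one closing branch shown above.

Yes, valid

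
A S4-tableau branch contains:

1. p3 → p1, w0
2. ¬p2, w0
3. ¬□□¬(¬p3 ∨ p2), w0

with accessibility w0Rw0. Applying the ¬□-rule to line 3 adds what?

a fresh world w1 with w0Rw1, and ¬□¬(¬p3 ∨ p2) at w1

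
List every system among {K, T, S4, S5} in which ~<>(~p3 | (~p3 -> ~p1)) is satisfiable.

T-tableau for the formula:
1. ~<>(~p3 | (~p3 -> ~p1)), u
2. ~(~p3 | (~p3 -> ~p1)), u   [~<>-rule on 1 via uRu]
3. p3, u   [~|-rule on 2]
4. ~(~p3 -> ~p1), u   [~|-rule on 2]
5. ~p3, u   [~->-rule on 4]
6. p1, u   [~->-rule on 4]
Accessibility: uRu
Branch closes: p3 and ~p3 both at u.
Every branch closes (one shown): unsatisfiable in T, hence also in S4, S5 (every S4/S5-frame is a T-frame).
K-tableau for the formula:
1. ~<>(~p3 | (~p3 -> ~p1)), u
Complete open branch: satisfiable in K.

K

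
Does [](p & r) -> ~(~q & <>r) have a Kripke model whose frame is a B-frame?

Yes, satisfiable

1. [](p & r) -> ~(~q & <>r), w0
2. ~(~q & <>r), w0
3. ~<>r, w0
4. ~r, w0
Accessibility: w0Rw0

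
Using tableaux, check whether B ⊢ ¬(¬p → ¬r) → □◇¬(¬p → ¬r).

Tableau for the negation ¬(¬(¬p → ¬r) → □◇¬(¬p → ¬r)):
1. ¬(¬(¬p → ¬r) → □◇¬(¬p → ¬r)), w0
2. ¬(¬p → ¬r), w0
3. ¬□◇¬(¬p → ¬r), w0
4. ¬p, w0
5. r, w0
6. ¬◇¬(¬p → ¬r), w1
7. ¬p → ¬r, w0
8. ¬p → ¬r, w1
9. ¬r, w0
Accessibility: w0Rw0, w0Rw1, w1Rw0, w1Rw1
Branch closes: r and ¬r both at w0.
Every branch of the negation's tableau closes; the branch above is one of them.

Valid in B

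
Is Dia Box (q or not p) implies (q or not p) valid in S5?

Tableau for the negation not (Dia Box (q or not p) implies (q or not p)):
1. not (Dia Box (q or not p) implies (q or not p)), 0
2. Dia Box (q or not p), 0
3. not (q or not p), 0
4. not q, 0
5. p, 0
6. Box (q or not p), 1
7. q or not p, 0
8. q or not p, 1
9. not p, 0
Accessibility: 0R0, 0R1, 1R0, 1R1
Branch closes: p and not p both at 0.
Every branch of the negation's tableau closes; the branch above is one of them.

Valid in S5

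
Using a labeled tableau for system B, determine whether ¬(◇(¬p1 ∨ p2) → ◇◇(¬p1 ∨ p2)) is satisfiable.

1. ¬(◇(¬p1 ∨ p2) → ◇◇(¬p1 ∨ p2)), w0
2. ◇(¬p1 ∨ p2), w0
3. ¬◇◇(¬p1 ∨ p2), w0
4. ¬◇(¬p1 ∨ p2), w0
5. ¬(¬p1 ∨ p2), w0
6. p1, w0
7. ¬p2, w0
8. ¬p1 ∨ p2, w1
9. ¬◇(¬p1 ∨ p2), w1
10. ¬(¬p1 ∨ p2), w1
11. p1, w1
12. ¬p2, w1
13. p2, w1
Accessibility: w0Rw0, w0Rw1, w1Rw0, w1Rw1
Branch closes: p2 and ¬p2 both at w1.
Every branch closes; the branch above is one of them.

Unsatisfiable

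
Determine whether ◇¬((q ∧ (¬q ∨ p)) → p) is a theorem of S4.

Invalid (countermodel exists)

Tableau for the negation ¬◇¬((q ∧ (¬q ∨ p)) → p):
1. ¬◇¬((q ∧ (¬q ∨ p)) → p), 0
2. (q ∧ (¬q ∨ p)) → p, 0
3. p, 0
Accessibility: 0R0
The negation has an open branch (countermodel exists).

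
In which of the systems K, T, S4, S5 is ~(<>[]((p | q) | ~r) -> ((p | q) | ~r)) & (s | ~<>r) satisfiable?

K, T, S4

S5-tableau for the formula:
1. ~(<>[]((p | q) | ~r) -> ((p | q) | ~r)) & (s | ~<>r), u
2. ~(<>[]((p | q) | ~r) -> ((p | q) | ~r)), u
3. s | ~<>r, u
4. <>[]((p | q) | ~r), u
5. ~((p | q) | ~r), u
6. ~(p | q), u
7. r, u
8. ~p, u
9. ~q, u
10. s, u
11. []((p | q) | ~r), v
12. (p | q) | ~r, u
13. (p | q) | ~r, v
14. p | q, u
15. ~r, v
16. q, u
Accessibility: uRu, uRv, vRu, vRv
Branch closes: q and ~q both at u.
Every branch closes (one shown): unsatisfiable in S5.
S4-tableau for the formula:
1. ~(<>[]((p | q) | ~r) -> ((p | q) | ~r)) & (s | ~<>r), u
2. ~(<>[]((p | q) | ~r) -> ((p | q) | ~r)), u
3. s | ~<>r, u
4. <>[]((p | q) | ~r), u
5. ~((p | q) | ~r), u
6. ~(p | q), u
7. r, u
8. ~p, u
9. ~q, u
10. s, u
11. []((p | q) | ~r), v
12. (p | q) | ~r, v
13. ~r, v
Accessibility: uRu, uRv, vRv
Complete open branch: satisfiable in S4, hence also in K, T (this S4-model is also a K-model and a T-model).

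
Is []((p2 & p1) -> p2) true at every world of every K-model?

Valid in K

Tableau for the negation ~[]((p2 & p1) -> p2):
1. ~[]((p2 & p1) -> p2), w0
2. ~((p2 & p1) -> p2), w1
3. p2 & p1, w1
4. ~p2, w1
5. p2, w1
6. p1, w1
Accessibility: w0Rw1
Branch closes: p2 and ~p2 both at w1.
Every branch of the negation's tableau closes; the branch above is one of them.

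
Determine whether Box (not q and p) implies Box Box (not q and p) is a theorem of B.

Invalid (countermodel exists)

Tableau for the negation not (Box (not q and p) implies Box Box (not q and p)):
1. not (Box (not q and p) implies Box Box (not q and p)), w0
2. Box (not q and p), w0
3. not Box Box (not q and p), w0
4. not q and p, w0
5. not q, w0
6. p, w0
7. not Box (not q and p), w1
8. not q and p, w1
9. not q, w1
10. p, w1
11. not (not q and p), w2
12. not p, w2
Accessibility: w0Rw0, w0Rw1, w1Rw0, w1Rw1, w1Rw2, w2Rw1, w2Rw2
The negation has an open branch (countermodel exists).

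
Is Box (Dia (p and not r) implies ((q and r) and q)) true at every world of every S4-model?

No, not valid

Tableau for the negation not Box (Dia (p and not r) implies ((q and r) and q)):
1. not Box (Dia (p and not r) implies ((q and r) and q)), w0
2. not (Dia (p and not r) implies ((q and r) and q)), w1
3. Dia (p and not r), w1
4. not ((q and r) and q), w1
5. not q, w1
6. p and not r, w2
7. p, w2
8. not r, w2
Accessibility: w0Rw0, w0Rw1, w0Rw2, w1Rw1, w1Rw2, w2Rw2
The negation has an open branch (countermodel exists).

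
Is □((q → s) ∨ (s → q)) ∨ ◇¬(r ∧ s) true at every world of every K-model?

Tableau for the negation ¬(□((q → s) ∨ (s → q)) ∨ ◇¬(r ∧ s)):
1. ¬(□((q → s) ∨ (s → q)) ∨ ◇¬(r ∧ s)), w0
2. ¬□((q → s) ∨ (s → q)), w0
3. ¬◇¬(r ∧ s), w0
4. ¬((q → s) ∨ (s → q)), w1
5. ¬(q → s), w1
6. ¬(s → q), w1
7. q, w1
8. ¬s, w1
9. s, w1
10. ¬q, w1
Accessibility: w0Rw1
Branch closes: s and ¬s both at w1.
All branches of the negation close; one closing branch shown above.

Valid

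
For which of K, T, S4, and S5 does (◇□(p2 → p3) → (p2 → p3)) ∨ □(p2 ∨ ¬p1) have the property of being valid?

S5

S5-tableau for the negation ¬((◇□(p2 → p3) → (p2 → p3)) ∨ □(p2 ∨ ¬p1)):
1. ¬((◇□(p2 → p3) → (p2 → p3)) ∨ □(p2 ∨ ¬p1)), w0
2. ¬(◇□(p2 → p3) → (p2 → p3)), w0
3. ¬□(p2 ∨ ¬p1), w0
4. ◇□(p2 → p3), w0
5. ¬(p2 → p3), w0
6. p2, w0
7. ¬p3, w0
8. ¬(p2 ∨ ¬p1), w1
9. ¬p2, w1
10. p1, w1
11. □(p2 → p3), w2
12. p2 → p3, w0
13. p2 → p3, w1
14. p2 → p3, w2
15. p3, w0
Accessibility: w0Rw0, w0Rw1, w0Rw2, w1Rw0, w1Rw1, w1Rw2, w2Rw0, w2Rw1, w2Rw2
Branch closes: p3 and ¬p3 both at w0.
Every branch closes (one shown): valid in S5.
S4-tableau for the negation ¬((◇□(p2 → p3) → (p2 → p3)) ∨ □(p2 ∨ ¬p1)):
1. ¬((◇□(p2 → p3) → (p2 → p3)) ∨ □(p2 ∨ ¬p1)), w0
2. ¬(◇□(p2 → p3) → (p2 → p3)), w0
3. ¬□(p2 ∨ ¬p1), w0
4. ◇□(p2 → p3), w0
5. ¬(p2 → p3), w0
6. p2, w0
7. ¬p3, w0
8. ¬(p2 ∨ ¬p1), w1
9. ¬p2, w1
10. p1, w1
11. □(p2 → p3), w2
12. p2 → p3, w2
13. p3, w2
Accessibility: w0Rw0, w0Rw1, w0Rw2, w1Rw1, w2Rw2
Complete open branch: countermodel on an S4-frame, so not valid in S4, nor in K, T (the same frame is also a K-frame and a T-frame).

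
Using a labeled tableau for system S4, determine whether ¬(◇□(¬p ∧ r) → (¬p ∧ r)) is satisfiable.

Satisfiable

1. ¬(◇□(¬p ∧ r) → (¬p ∧ r)), w0
2. ◇□(¬p ∧ r), w0   [¬→-rule on 1]
3. ¬(¬p ∧ r), w0   [¬→-rule on 1]
4. ¬r, w0   [¬∧-rule on 3 (branches; this branch)]
5. □(¬p ∧ r), w1   [◇-rule on 2: fresh world w1, w0Rw1]
6. ¬p ∧ r, w1   [□-rule on 5 via w1Rw1]
7. ¬p, w1   [∧-rule on 6]
8. r, w1   [∧-rule on 6]
Accessibility: w0Rw0, w0Rw1, w1Rw1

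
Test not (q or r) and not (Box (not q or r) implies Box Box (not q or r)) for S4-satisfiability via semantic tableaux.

1. not (q or r) and not (Box (not q or r) implies Box Box (not q or r)), w0
2. not (q or r), w0
3. not (Box (not q or r) implies Box Box (not q or r)), w0
4. not q, w0
5. not r, w0
6. Box (not q or r), w0
7. not Box Box (not q or r), w0
8. not q or r, w0
9. not Box (not q or r), w1
10. not q or r, w1
11. r, w1
12. not (not q or r), w2
13. q, w2
14. not r, w2
15. not q or r, w2
16. r, w2
Accessibility: w0Rw0, w0Rw1, w0Rw2, w1Rw1, w1Rw2, w2Rw2
Branch closes: r and not r both at w2.
Every branch closes; the branch above is one of them.

Unsatisfiable (every branch closes)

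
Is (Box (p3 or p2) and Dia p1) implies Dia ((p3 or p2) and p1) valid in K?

Tableau for the negation not ((Box (p3 or p2) and Dia p1) implies Dia ((p3 or p2) and p1)):
1. not ((Box (p3 or p2) and Dia p1) implies Dia ((p3 or p2) and p1)), u
2. Box (p3 or p2) and Dia p1, u
3. not Dia ((p3 or p2) and p1), u
4. Box (p3 or p2), u
5. Dia p1, u
6. p1, v
7. not ((p3 or p2) and p1), v
8. p3 or p2, v
9. not (p3 or p2), v
10. not p3, v
11. not p2, v
12. p2, v
Accessibility: uRv
Branch closes: p2 and not p2 both at v.
All branches of the negation close; one closing branch shown above.

Valid in K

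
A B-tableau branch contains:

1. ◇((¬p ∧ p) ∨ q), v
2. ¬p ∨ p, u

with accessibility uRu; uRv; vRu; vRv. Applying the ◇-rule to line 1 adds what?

a fresh world w with vRw, and (¬p ∧ p) ∨ q at w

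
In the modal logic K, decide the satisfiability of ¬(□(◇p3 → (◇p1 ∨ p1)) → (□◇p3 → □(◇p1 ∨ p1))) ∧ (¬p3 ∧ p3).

1. ¬(□(◇p3 → (◇p1 ∨ p1)) → (□◇p3 → □(◇p1 ∨ p1))) ∧ (¬p3 ∧ p3), u
2. ¬(□(◇p3 → (◇p1 ∨ p1)) → (□◇p3 → □(◇p1 ∨ p1))), u
3. ¬p3 ∧ p3, u
4. □(◇p3 → (◇p1 ∨ p1)), u
5. ¬(□◇p3 → □(◇p1 ∨ p1)), u
6. ¬p3, u
7. p3, u
Branch closes: p3 and ¬p3 both at u.
Every branch closes; the branch above is one of them.

Unsatisfiable (every branch closes)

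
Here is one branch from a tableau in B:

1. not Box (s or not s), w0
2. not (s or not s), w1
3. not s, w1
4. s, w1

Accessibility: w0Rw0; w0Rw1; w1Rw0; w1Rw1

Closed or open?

Yes, closed

Both s and not s appear at w1.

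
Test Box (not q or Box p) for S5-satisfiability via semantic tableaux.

Yes, satisfiable

1. Box (not q or Box p), w0
2. not q or Box p, w0
3. Box p, w0
4. p, w0
Accessibility: w0Rw0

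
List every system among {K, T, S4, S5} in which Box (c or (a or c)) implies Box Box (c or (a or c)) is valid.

S4-tableau for the negation not (Box (c or (a or c)) implies Box Box (c or (a or c))):
1. not (Box (c or (a or c)) implies Box Box (c or (a or c))), w0
2. Box (c or (a or c)), w0
3. not Box Box (c or (a or c)), w0
4. c or (a or c), w0
5. a or c, w0
6. c, w0
7. not Box (c or (a or c)), w1
8. c or (a or c), w1
9. a or c, w1
10. c, w1
11. not (c or (a or c)), w2
12. not c, w2
13. not (a or c), w2
14. not a, w2
15. c or (a or c), w2
16. a or c, w2
17. c, w2
Accessibility: w0Rw0, w0Rw1, w0Rw2, w1Rw1, w1Rw2, w2Rw2
Branch closes: c and not c both at w2.
Every branch closes (one shown): valid in S4, hence also in S5 (every theorem of S4 is a theorem of S5).
T-tableau for the negation not (Box (c or (a or c)) implies Box Box (c or (a or c))):
1. not (Box (c or (a or c)) implies Box Box (c or (a or c))), w0
2. Box (c or (a or c)), w0
3. not Box Box (c or (a or c)), w0
4. c or (a or c), w0
5. a or c, w0
6. c, w0
7. not Box (c or (a or c)), w1
8. c or (a or c), w1
9. a or c, w1
10. c, w1
11. not (c or (a or c)), w2
12. not c, w2
13. not (a or c), w2
14. not a, w2
Accessibility: w0Rw0, w0Rw1, w1Rw1, w1Rw2, w2Rw2
Complete open branch: countermodel on a T-frame, so not valid in T, nor in K (the same frame is also a K-frame).

S4, S5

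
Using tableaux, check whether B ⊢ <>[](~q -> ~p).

Tableau for the negation ~<>[](~q -> ~p):
1. ~<>[](~q -> ~p), w0
2. ~[](~q -> ~p), w0
3. ~(~q -> ~p), w1
4. ~q, w1
5. p, w1
6. ~[](~q -> ~p), w1
7. ~(~q -> ~p), w2
8. ~q, w2
9. p, w2
Accessibility: w0Rw0, w0Rw1, w1Rw0, w1Rw1, w1Rw2, w2Rw1, w2Rw2
The negation has an open branch (countermodel exists).

Invalid (countermodel exists)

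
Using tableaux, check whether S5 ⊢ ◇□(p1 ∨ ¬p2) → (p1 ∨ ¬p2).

Tableau for the negation ¬(◇□(p1 ∨ ¬p2) → (p1 ∨ ¬p2)):
1. ¬(◇□(p1 ∨ ¬p2) → (p1 ∨ ¬p2)), u
2. ◇□(p1 ∨ ¬p2), u
3. ¬(p1 ∨ ¬p2), u
4. ¬p1, u
5. p2, u
6. □(p1 ∨ ¬p2), v
7. p1 ∨ ¬p2, u
8. p1 ∨ ¬p2, v
9. ¬p2, u
Accessibility: uRu, uRv, vRu, vRv
Branch closes: p2 and ¬p2 both at u.
Every branch of the negation's tableau closes; the branch above is one of them.

Valid in S5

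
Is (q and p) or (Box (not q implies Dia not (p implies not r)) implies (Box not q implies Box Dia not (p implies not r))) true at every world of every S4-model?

Valid in S4

Tableau for the negation not ((q and p) or (Box (not q implies Dia not (p implies not r)) implies (Box not q implies Box Dia not (p implies not r)))):
1. not ((q and p) or (Box (not q implies Dia not (p implies not r)) implies (Box not q implies Box Dia not (p implies not r)))), 0
2. not (q and p), 0
3. not (Box (not q implies Dia not (p implies not r)) implies (Box not q implies Box Dia not (p implies not r))), 0
4. Box (not q implies Dia not (p implies not r)), 0
5. not (Box not q implies Box Dia not (p implies not r)), 0
6. Box not q, 0
7. not Box Dia not (p implies not r), 0
8. not q implies Dia not (p implies not r), 0
9. not q, 0
10. not p, 0
11. Dia not (p implies not r), 0
12. not Dia not (p implies not r), 1
13. not q implies Dia not (p implies not r), 1
14. not q, 1
15. p implies not r, 1
16. Dia not (p implies not r), 1
17. not r, 1
18. not (p implies not r), 2
19. p, 2
20. r, 2
21. not q implies Dia not (p implies not r), 2
22. not q, 2
23. Dia not (p implies not r), 2
24. not (p implies not r), 3
25. p, 3
26. r, 3
27. not q implies Dia not (p implies not r), 3
28. not q, 3
29. p implies not r, 3
30. Dia not (p implies not r), 3
31. not r, 3
Accessibility: 0R0, 0R1, 0R2, 0R3, 1R1, 1R3, 2R2, 3R3
Branch closes: r and not r both at 3.
All branches of the negation close; one closing branch shown above.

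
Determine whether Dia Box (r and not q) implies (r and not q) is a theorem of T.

Invalid (countermodel exists)

Tableau for the negation not (Dia Box (r and not q) implies (r and not q)):
1. not (Dia Box (r and not q) implies (r and not q)), 0
2. Dia Box (r and not q), 0
3. not (r and not q), 0
4. q, 0
5. Box (r and not q), 1
6. r and not q, 1
7. r, 1
8. not q, 1
Accessibility: 0R0, 0R1, 1R1
The negation has an open branch (countermodel exists).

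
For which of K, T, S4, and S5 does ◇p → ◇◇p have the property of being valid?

T, S4, S5

K-tableau for the negation ¬(◇p → ◇◇p):
1. ¬(◇p → ◇◇p), w0
2. ◇p, w0
3. ¬◇◇p, w0
4. p, w1
5. ¬◇p, w1
Accessibility: w0Rw1
Complete open branch: countermodel on a K-frame, so not valid in K.
T-tableau for the negation ¬(◇p → ◇◇p):
1. ¬(◇p → ◇◇p), w0
2. ◇p, w0
3. ¬◇◇p, w0
4. ¬◇p, w0
5. ¬p, w0
6. p, w1
7. ¬◇p, w1
8. ¬p, w1
Accessibility: w0Rw0, w0Rw1, w1Rw1
Branch closes: p and ¬p both at w1.
Every branch closes (one shown): valid in T, hence also in S4, S5 (every theorem of T is a theorem of S4 and S5).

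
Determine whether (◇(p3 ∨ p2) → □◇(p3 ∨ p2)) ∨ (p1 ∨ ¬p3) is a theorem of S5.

Valid in S5

Tableau for the negation ¬((◇(p3 ∨ p2) → □◇(p3 ∨ p2)) ∨ (p1 ∨ ¬p3)):
1. ¬((◇(p3 ∨ p2) → □◇(p3 ∨ p2)) ∨ (p1 ∨ ¬p3)), 0
2. ¬(◇(p3 ∨ p2) → □◇(p3 ∨ p2)), 0
3. ¬(p1 ∨ ¬p3), 0
4. ◇(p3 ∨ p2), 0
5. ¬□◇(p3 ∨ p2), 0
6. ¬p1, 0
7. p3, 0
8. p3 ∨ p2, 1
9. p2, 1
10. ¬◇(p3 ∨ p2), 2
11. ¬(p3 ∨ p2), 0
12. ¬p3, 0
13. ¬p2, 0
Accessibility: 0R0, 0R1, 0R2, 1R0, 1R1, 1R2, 2R0, 2R1, 2R2
Branch closes: p3 and ¬p3 both at 0.
Every branch of the negation's tableau closes; the branch above is one of them.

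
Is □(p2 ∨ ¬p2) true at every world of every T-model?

Valid in T

Tableau for the negation ¬□(p2 ∨ ¬p2):
1. ¬□(p2 ∨ ¬p2), 0
2. ¬(p2 ∨ ¬p2), 1
3. ¬p2, 1
4. p2, 1
Accessibility: 0R0, 0R1, 1R1
Branch closes: p2 and ¬p2 both at 1.
All branches of the negation close; one closing branch shown above.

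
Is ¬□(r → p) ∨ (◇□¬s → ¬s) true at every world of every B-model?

Valid

Tableau for the negation ¬(¬□(r → p) ∨ (◇□¬s → ¬s)):
1. ¬(¬□(r → p) ∨ (◇□¬s → ¬s)), u
2. □(r → p), u   [¬∨-rule on 1]
3. ¬(◇□¬s → ¬s), u   [¬∨-rule on 1]
4. ◇□¬s, u   [¬→-rule on 3]
5. s, u   [¬→-rule on 3]
6. r → p, u   [□-rule on 2 via uRu]
7. p, u   [→-rule on 6 (branches; this branch)]
8. □¬s, v   [◇-rule on 4: fresh world v, uRv]
9. r → p, v   [□-rule on 2 via uRv]
10. ¬s, u   [□-rule on 8 via vRu]
Accessibility: uRu, uRv, vRu, vRv
Branch closes: s and ¬s both at u.
Every branch of the negation's tableau closes; the branch above is one of them.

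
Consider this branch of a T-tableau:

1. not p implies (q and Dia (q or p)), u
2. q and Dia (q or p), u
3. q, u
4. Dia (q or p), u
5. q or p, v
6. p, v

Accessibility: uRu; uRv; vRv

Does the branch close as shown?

Open

No world carries both an atom and its negation.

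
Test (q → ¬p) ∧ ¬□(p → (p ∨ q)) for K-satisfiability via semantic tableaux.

1. (q → ¬p) ∧ ¬□(p → (p ∨ q)), u
2. q → ¬p, u
3. ¬□(p → (p ∨ q)), u
4. ¬p, u
5. ¬(p → (p ∨ q)), v
6. p, v
7. ¬(p ∨ q), v
8. ¬p, v
9. ¬q, v
Accessibility: uRv
Branch closes: p and ¬p both at v.
(One branch shown.) All branches close.

Unsatisfiable (every branch closes)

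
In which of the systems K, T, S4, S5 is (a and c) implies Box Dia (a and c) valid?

S5

S4-tableau for the negation not ((a and c) implies Box Dia (a and c)):
1. not ((a and c) implies Box Dia (a and c)), 0
2. a and c, 0
3. not Box Dia (a and c), 0
4. a, 0
5. c, 0
6. not Dia (a and c), 1
7. not (a and c), 1
8. not c, 1
Accessibility: 0R0, 0R1, 1R1
Complete open branch: countermodel on an S4-frame, so not valid in S4, nor in K, T (the same frame is also a K-frame and a T-frame).
S5-tableau for the negation not ((a and c) implies Box Dia (a and c)):
1. not ((a and c) implies Box Dia (a and c)), 0
2. a and c, 0
3. not Box Dia (a and c), 0
4. a, 0
5. c, 0
6. not Dia (a and c), 1
7. not (a and c), 0
8. not (a and c), 1
9. not c, 0
Accessibility: 0R0, 0R1, 1R0, 1R1
Branch closes: c and not c both at 0.
Every branch closes (one shown): valid in S5.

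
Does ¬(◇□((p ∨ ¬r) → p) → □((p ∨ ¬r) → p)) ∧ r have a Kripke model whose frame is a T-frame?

Yes, satisfiable

1. ¬(◇□((p ∨ ¬r) → p) → □((p ∨ ¬r) → p)) ∧ r, 0
2. ¬(◇□((p ∨ ¬r) → p) → □((p ∨ ¬r) → p)), 0   [∧-rule on 1]
3. r, 0   [∧-rule on 1]
4. ◇□((p ∨ ¬r) → p), 0   [¬→-rule on 2]
5. ¬□((p ∨ ¬r) → p), 0   [¬→-rule on 2]
6. □((p ∨ ¬r) → p), 1   [◇-rule on 4: fresh world 1, 0R1]
7. (p ∨ ¬r) → p, 1   [□-rule on 6 via 1R1]
8. p, 1   [→-rule on 7 (branches; this branch)]
9. ¬((p ∨ ¬r) → p), 2   [¬□-rule on 5: fresh world 2, 0R2]
10. p ∨ ¬r, 2   [¬→-rule on 9]
11. ¬p, 2   [¬→-rule on 9]
12. ¬r, 2   [∨-rule on 10 (branches; this branch)]
Accessibility: 0R0, 0R1, 0R2, 1R1, 2R2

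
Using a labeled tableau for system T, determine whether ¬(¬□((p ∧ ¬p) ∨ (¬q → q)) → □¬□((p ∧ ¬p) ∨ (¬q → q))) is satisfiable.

Satisfiable (open branch found)

1. ¬(¬□((p ∧ ¬p) ∨ (¬q → q)) → □¬□((p ∧ ¬p) ∨ (¬q → q))), 0
2. ¬□((p ∧ ¬p) ∨ (¬q → q)), 0
3. ¬□¬□((p ∧ ¬p) ∨ (¬q → q)), 0
4. ¬((p ∧ ¬p) ∨ (¬q → q)), 1
5. ¬(p ∧ ¬p), 1
6. ¬(¬q → q), 1
7. ¬q, 1
8. p, 1
9. □((p ∧ ¬p) ∨ (¬q → q)), 2
10. (p ∧ ¬p) ∨ (¬q → q), 2
11. ¬q → q, 2
12. q, 2
Accessibility: 0R0, 0R1, 0R2, 1R1, 2R2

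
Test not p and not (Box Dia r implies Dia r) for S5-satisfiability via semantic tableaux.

1. not p and not (Box Dia r implies Dia r), 0
2. not p, 0
3. not (Box Dia r implies Dia r), 0
4. Box Dia r, 0
5. not Dia r, 0
6. Dia r, 0
7. not r, 0
8. r, 1
9. Dia r, 1
10. not r, 1
Accessibility: 0R0, 0R1, 1R0, 1R1
Branch closes: r and not r both at 1.
(One branch shown.) All branches close.

Unsatisfiable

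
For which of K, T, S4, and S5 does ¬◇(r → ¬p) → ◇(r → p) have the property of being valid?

T-tableau for the negation ¬(¬◇(r → ¬p) → ◇(r → p)):
1. ¬(¬◇(r → ¬p) → ◇(r → p)), 0
2. ¬◇(r → ¬p), 0   [¬→-rule on 1]
3. ¬◇(r → p), 0   [¬→-rule on 1]
4. ¬(r → ¬p), 0   [¬◇-rule on 2 via 0R0]
5. r, 0   [¬→-rule on 4]
6. p, 0   [¬→-rule on 4]
7. ¬(r → p), 0   [¬◇-rule on 3 via 0R0]
8. ¬p, 0   [¬→-rule on 7]
Accessibility: 0R0
Branch closes: p and ¬p both at 0.
Every branch closes (one shown): valid in T, hence also in S4, S5 (every theorem of T is a theorem of S4 and S5).
K-tableau for the negation ¬(¬◇(r → ¬p) → ◇(r → p)):
1. ¬(¬◇(r → ¬p) → ◇(r → p)), 0
2. ¬◇(r → ¬p), 0   [¬→-rule on 1]
3. ¬◇(r → p), 0   [¬→-rule on 1]
Complete open branch: countermodel on a K-frame, so not valid in K.

T, S4, S5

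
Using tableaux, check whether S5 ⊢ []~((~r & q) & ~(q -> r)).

Tableau for the negation ~[]~((~r & q) & ~(q -> r)):
1. ~[]~((~r & q) & ~(q -> r)), u
2. (~r & q) & ~(q -> r), v
3. ~r & q, v
4. ~(q -> r), v
5. ~r, v
6. q, v
Accessibility: uRu, uRv, vRu, vRv
The negation has an open branch (countermodel exists).

No, not valid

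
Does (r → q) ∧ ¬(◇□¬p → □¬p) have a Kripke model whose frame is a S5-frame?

1. (r → q) ∧ ¬(◇□¬p → □¬p), u
2. r → q, u
3. ¬(◇□¬p → □¬p), u
4. ◇□¬p, u
5. ¬□¬p, u
6. q, u
7. □¬p, v
8. ¬p, u
9. ¬p, v
10. p, w
11. ¬p, w
Accessibility: uRu, uRv, uRw, vRu, vRv, vRw, wRu, wRv, wRw
Branch closes: p and ¬p both at w.
All branches of the tableau close; one closing branch shown above.

Unsatisfiable (every branch closes)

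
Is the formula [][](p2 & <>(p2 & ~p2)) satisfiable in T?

1. [][](p2 & <>(p2 & ~p2)), w0
2. [](p2 & <>(p2 & ~p2)), w0
3. p2 & <>(p2 & ~p2), w0
4. p2, w0
5. <>(p2 & ~p2), w0
6. p2 & ~p2, w1
7. p2, w1
8. ~p2, w1
Accessibility: w0Rw0, w0Rw1, w1Rw1
Branch closes: p2 and ~p2 both at w1.
All branches of the tableau close; one closing branch shown above.

Unsatisfiable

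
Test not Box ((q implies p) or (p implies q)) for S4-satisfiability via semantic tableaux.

1. not Box ((q implies p) or (p implies q)), w0
2. not ((q implies p) or (p implies q)), w1
3. not (q implies p), w1
4. not (p implies q), w1
5. q, w1
6. not p, w1
7. p, w1
8. not q, w1
Accessibility: w0Rw0, w0Rw1, w1Rw1
Branch closes: p and not p both at w1.
All branches of the tableau close; one closing branch shown above.

Unsatisfiable (every branch closes)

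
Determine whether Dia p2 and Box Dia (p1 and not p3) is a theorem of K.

Tableau for the negation not (Dia p2 and Box Dia (p1 and not p3)):
1. not (Dia p2 and Box Dia (p1 and not p3)), w0
2. not Box Dia (p1 and not p3), w0   [neg-and-rule on 1 (branches; this branch)]
3. not Dia (p1 and not p3), w1   [neg-Box-rule on 2: fresh world w1, w0Rw1]
Accessibility: w0Rw1
The negation has an open branch (countermodel exists).

Not valid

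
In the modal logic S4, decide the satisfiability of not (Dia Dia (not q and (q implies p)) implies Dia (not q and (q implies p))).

No, unsatisfiable

1. not (Dia Dia (not q and (q implies p)) implies Dia (not q and (q implies p))), 0
2. Dia Dia (not q and (q implies p)), 0
3. not Dia (not q and (q implies p)), 0
4. not (not q and (q implies p)), 0
5. not (q implies p), 0
6. q, 0
7. not p, 0
8. Dia (not q and (q implies p)), 1
9. not (not q and (q implies p)), 1
10. not (q implies p), 1
11. q, 1
12. not p, 1
13. not q and (q implies p), 2
14. not q, 2
15. q implies p, 2
16. not (not q and (q implies p)), 2
17. p, 2
18. not (q implies p), 2
19. q, 2
20. not p, 2
Accessibility: 0R0, 0R1, 0R2, 1R1, 1R2, 2R2
Branch closes: q and not q both at 2.
(One branch shown.) All branches close.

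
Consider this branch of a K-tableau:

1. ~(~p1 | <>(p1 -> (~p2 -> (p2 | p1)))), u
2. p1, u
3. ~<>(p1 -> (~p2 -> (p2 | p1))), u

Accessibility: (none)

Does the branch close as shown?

Open

No atom appears with both signs at the same world.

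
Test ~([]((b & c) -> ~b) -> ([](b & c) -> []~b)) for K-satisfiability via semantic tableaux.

1. ~([]((b & c) -> ~b) -> ([](b & c) -> []~b)), u
2. []((b & c) -> ~b), u   [~->-rule on 1]
3. ~([](b & c) -> []~b), u   [~->-rule on 1]
4. [](b & c), u   [~->-rule on 3]
5. ~[]~b, u   [~->-rule on 3]
6. b, v   [~[]-rule on 5: fresh world v, uRv]
7. (b & c) -> ~b, v   [[]-rule on 2 via uRv]
8. b & c, v   [[]-rule on 4 via uRv]
9. c, v   [&-rule on 8]
10. ~(b & c), v   [->-rule on 7 (branches; this branch)]
11. ~c, v   [~&-rule on 10 (branches; this branch)]
Accessibility: uRv
Branch closes: c and ~c both at v.
(One branch shown.) All branches close.

Unsatisfiable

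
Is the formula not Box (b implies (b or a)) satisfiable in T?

Unsatisfiable

1. not Box (b implies (b or a)), u
2. not (b implies (b or a)), v
3. b, v
4. not (b or a), v
5. not b, v
6. not a, v
Accessibility: uRu, uRv, vRv
Branch closes: b and not b both at v.
(One branch shown.) All branches close.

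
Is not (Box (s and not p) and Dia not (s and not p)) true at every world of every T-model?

Valid

Tableau for the negation Box (s and not p) and Dia not (s and not p):
1. Box (s and not p) and Dia not (s and not p), u
2. Box (s and not p), u   [and-rule on 1]
3. Dia not (s and not p), u   [and-rule on 1]
4. s and not p, u   [Box-rule on 2 via uRu]
5. s, u   [and-rule on 4]
6. not p, u   [and-rule on 4]
7. not (s and not p), v   [Dia-rule on 3: fresh world v, uRv]
8. s and not p, v   [Box-rule on 2 via uRv]
9. s, v   [and-rule on 8]
10. not p, v   [and-rule on 8]
11. p, v   [neg-and-rule on 7 (branches; this branch)]
Accessibility: uRu, uRv, vRv
Branch closes: p and not p both at v.
All branches of the negation close; one closing branch shown above.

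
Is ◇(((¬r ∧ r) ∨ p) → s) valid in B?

No, not valid

Tableau for the negation ¬◇(((¬r ∧ r) ∨ p) → s):
1. ¬◇(((¬r ∧ r) ∨ p) → s), u
2. ¬(((¬r ∧ r) ∨ p) → s), u   [¬◇-rule on 1 via uRu]
3. (¬r ∧ r) ∨ p, u   [¬→-rule on 2]
4. ¬s, u   [¬→-rule on 2]
5. p, u   [∨-rule on 3 (branches; this branch)]
Accessibility: uRu
The negation has an open branch (countermodel exists).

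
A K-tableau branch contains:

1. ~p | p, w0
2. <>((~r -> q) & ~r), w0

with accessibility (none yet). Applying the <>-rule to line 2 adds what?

a fresh world w1 with w0Rw1, and (~r -> q) & ~r at w1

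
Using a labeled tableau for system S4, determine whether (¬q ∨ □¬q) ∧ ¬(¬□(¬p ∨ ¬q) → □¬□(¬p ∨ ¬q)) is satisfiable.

Yes, satisfiable

1. (¬q ∨ □¬q) ∧ ¬(¬□(¬p ∨ ¬q) → □¬□(¬p ∨ ¬q)), u
2. ¬q ∨ □¬q, u
3. ¬(¬□(¬p ∨ ¬q) → □¬□(¬p ∨ ¬q)), u
4. ¬□(¬p ∨ ¬q), u
5. ¬□¬□(¬p ∨ ¬q), u
6. ¬q, u
7. ¬(¬p ∨ ¬q), v
8. p, v
9. q, v
10. □(¬p ∨ ¬q), w
11. ¬p ∨ ¬q, w
12. ¬q, w
Accessibility: uRu, uRv, uRw, vRv, wRw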